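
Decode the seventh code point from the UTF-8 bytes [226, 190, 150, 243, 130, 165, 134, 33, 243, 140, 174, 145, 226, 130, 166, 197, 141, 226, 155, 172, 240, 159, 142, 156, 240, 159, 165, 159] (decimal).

Offset 0: leading byte 0xE2 = 11100010 → 3-byte char #1 = E2 BE 96.
Offset 3: leading byte 0xF3 = 11110011 → 4-byte char #2 = F3 82 A5 86.
Offset 7: leading byte 0x21 = 00100001 → 1-byte char #3 = 21.
Offset 8: leading byte 0xF3 = 11110011 → 4-byte char #4 = F3 8C AE 91.
Offset 12: leading byte 0xE2 = 11100010 → 3-byte char #5 = E2 82 A6.
Offset 15: leading byte 0xC5 = 11000101 → 2-byte char #6 = C5 8D.
Offset 17: leading byte 0xE2 = 11100010 → 3-byte char #7 = E2 9B AC.
Leading byte 0xE2 = 11100010 matches 1110xxxx → 3-byte sequence.
Byte 1: 0xE2 = 11100010, payload 0010 (4 bits).
Byte 2: 0x9B = 10011011 (10xxxxxx ✓), payload 011011.
Byte 3: 0xAC = 10101100 (10xxxxxx ✓), payload 101100.
Concatenate: 0010011011101100 = 0x26EC (16 bits → U+26EC).

U+26EC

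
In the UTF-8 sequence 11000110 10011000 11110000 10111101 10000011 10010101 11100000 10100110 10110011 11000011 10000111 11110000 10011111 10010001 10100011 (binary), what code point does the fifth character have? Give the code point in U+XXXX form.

Offset 0: leading byte 0xC6 = 11000110 → 2-byte char #1 = C6 98.
Offset 2: leading byte 0xF0 = 11110000 → 4-byte char #2 = F0 BD 83 95.
Offset 6: leading byte 0xE0 = 11100000 → 3-byte char #3 = E0 A6 B3.
Offset 9: leading byte 0xC3 = 11000011 → 2-byte char #4 = C3 87.
Offset 11: leading byte 0xF0 = 11110000 → 4-byte char #5 = F0 9F 91 A3.
Leading byte 0xF0 = 11110000 matches 11110xxx → 4-byte sequence.
Byte 1: 0xF0 = 11110000, payload 000 (3 bits).
Byte 2: 0x9F = 10011111 (10xxxxxx ✓), payload 011111.
Byte 3: 0x91 = 10010001 (10xxxxxx ✓), payload 010001.
Byte 4: 0xA3 = 10100011 (10xxxxxx ✓), payload 100011.
Concatenate: 000011111010001100011 = 0x1F463 (21 bits → U+1F463).

U+1F463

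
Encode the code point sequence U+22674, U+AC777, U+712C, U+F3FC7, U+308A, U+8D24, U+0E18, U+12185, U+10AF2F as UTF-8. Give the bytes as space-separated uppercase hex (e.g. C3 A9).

F0 A2 99 B4 F2 AC 9D B7 E7 84 AC F3 B3 BF 87 E3 82 8A E8 B4 A4 E0 B8 98 F0 92 86 85 F4 8A BC AF

U+22674: 4-byte form → F0 A2 99 B4.
U+AC777: 4-byte form → F2 AC 9D B7.
U+712C: 3-byte form → E7 84 AC.
U+F3FC7: 4-byte form → F3 B3 BF 87.
U+308A: 3-byte form → E3 82 8A.
U+8D24: 3-byte form → E8 B4 A4.
U+0E18: 3-byte form → E0 B8 98.
U+12185: 4-byte form → F0 92 86 85.
U+10AF2F: 4-byte form → F4 8A BC AF.
Concatenated (32 bytes): F0 A2 99 B4 F2 AC 9D B7 E7 84 AC F3 B3 BF 87 E3 82 8A E8 B4 A4 E0 B8 98 F0 92 86 85 F4 8A BC AF.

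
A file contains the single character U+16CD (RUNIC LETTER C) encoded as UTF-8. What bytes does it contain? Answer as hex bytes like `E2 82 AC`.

E1 9B 8D

U+16CD = 0x16CD = 5837 decimal. In range U+0800–U+FFFF → 3-byte form: 1110xxxx 10xxxxxx 10xxxxxx.
Binary (16 bits): 0001011011001101.
Split 4+6+6: 0001 | 011011 | 001101.
Byte 1: 11100001 = 0xE1.
Byte 2: 10011011 = 0x9B.
Byte 3: 10001101 = 0x8D.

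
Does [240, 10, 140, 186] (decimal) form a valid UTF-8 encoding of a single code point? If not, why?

invalid (non-continuation byte where continuation expected)

Leading byte 0xF0 = 11110000 → 4-byte form.
Byte 2 is 0x0A = 00001010, which is not 10xxxxxx — expected a continuation byte.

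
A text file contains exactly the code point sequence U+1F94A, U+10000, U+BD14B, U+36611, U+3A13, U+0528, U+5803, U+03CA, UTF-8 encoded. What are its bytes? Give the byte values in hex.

U+1F94A: 4-byte form → F0 9F A5 8A.
U+10000: 4-byte form → F0 90 80 80.
U+BD14B: 4-byte form → F2 BD 85 8B.
U+36611: 4-byte form → F0 B6 98 91.
U+3A13: 3-byte form → E3 A8 93.
U+0528: 2-byte form → D4 A8.
U+5803: 3-byte form → E5 A0 83.
U+03CA: 2-byte form → CF 8A.
Concatenated (26 bytes): F0 9F A5 8A F0 90 80 80 F2 BD 85 8B F0 B6 98 91 E3 A8 93 D4 A8 E5 A0 83 CF 8A.

F0 9F A5 8A F0 90 80 80 F2 BD 85 8B F0 B6 98 91 E3 A8 93 D4 A8 E5 A0 83 CF 8A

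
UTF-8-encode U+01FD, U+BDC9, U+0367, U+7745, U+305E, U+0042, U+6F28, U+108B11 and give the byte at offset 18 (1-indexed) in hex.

0xF4

1-indexed offset 18 is 0-indexed offset 17.
U+01FD → 2-byte form C7 BD at offsets 0–1.
U+BDC9 → 3-byte form EB B7 89 at offsets 2–4.
U+0367 → 2-byte form CD A7 at offsets 5–6.
U+7745 → 3-byte form E7 9D 85 at offsets 7–9.
U+305E → 3-byte form E3 81 9E at offsets 10–12.
U+0042 → 1-byte form 42 at offsets 13–13.
U+6F28 → 3-byte form E6 BC A8 at offsets 14–16.
U+108B11 → 4-byte form F4 88 AC 91 at offsets 17–20.
Offset 17 falls in char 8's range; it's byte 1 of F4 88 AC 91 = 0xF4.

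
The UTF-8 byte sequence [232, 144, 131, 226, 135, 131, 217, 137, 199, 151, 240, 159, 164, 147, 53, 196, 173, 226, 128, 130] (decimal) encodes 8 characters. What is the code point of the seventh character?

U+012D

Offset 0: leading byte 0xE8 = 11101000 → 3-byte char #1 = E8 90 83.
Offset 3: leading byte 0xE2 = 11100010 → 3-byte char #2 = E2 87 83.
Offset 6: leading byte 0xD9 = 11011001 → 2-byte char #3 = D9 89.
Offset 8: leading byte 0xC7 = 11000111 → 2-byte char #4 = C7 97.
Offset 10: leading byte 0xF0 = 11110000 → 4-byte char #5 = F0 9F A4 93.
Offset 14: leading byte 0x35 = 00110101 → 1-byte char #6 = 35.
Offset 15: leading byte 0xC4 = 11000100 → 2-byte char #7 = C4 AD.
Leading byte 0xC4 = 11000100 matches 110xxxxx → 2-byte sequence.
Byte 1: 0xC4 = 11000100, payload 00100 (5 bits).
Byte 2: 0xAD = 10101101 (10xxxxxx ✓), payload 101101.
Concatenate: 00100101101 = 0x12D (11 bits → U+012D).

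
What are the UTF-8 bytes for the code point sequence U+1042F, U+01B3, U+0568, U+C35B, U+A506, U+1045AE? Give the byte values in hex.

U+1042F: 4-byte form → F0 90 90 AF.
U+01B3: 2-byte form → C6 B3.
U+0568: 2-byte form → D5 A8.
U+C35B: 3-byte form → EC 8D 9B.
U+A506: 3-byte form → EA 94 86.
U+1045AE: 4-byte form → F4 84 96 AE.
Concatenated (18 bytes): F0 90 90 AF C6 B3 D5 A8 EC 8D 9B EA 94 86 F4 84 96 AE.

F0 90 90 AF C6 B3 D5 A8 EC 8D 9B EA 94 86 F4 84 96 AE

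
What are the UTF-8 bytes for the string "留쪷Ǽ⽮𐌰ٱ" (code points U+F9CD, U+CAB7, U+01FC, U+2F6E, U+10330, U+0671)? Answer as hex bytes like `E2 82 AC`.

EF A7 8D EC AA B7 C7 BC E2 BD AE F0 90 8C B0 D9 B1

U+F9CD: 3-byte form → EF A7 8D.
U+CAB7: 3-byte form → EC AA B7.
U+01FC: 2-byte form → C7 BC.
U+2F6E: 3-byte form → E2 BD AE.
U+10330: 4-byte form → F0 90 8C B0.
U+0671: 2-byte form → D9 B1.
Concatenated (17 bytes): EF A7 8D EC AA B7 C7 BC E2 BD AE F0 90 8C B0 D9 B1.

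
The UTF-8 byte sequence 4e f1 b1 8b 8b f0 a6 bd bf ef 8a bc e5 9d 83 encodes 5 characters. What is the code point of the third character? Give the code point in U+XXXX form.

U+26F7F

Offset 0: leading byte 0x4E = 01001110 → 1-byte char #1 = 4E.
Offset 1: leading byte 0xF1 = 11110001 → 4-byte char #2 = F1 B1 8B 8B.
Offset 5: leading byte 0xF0 = 11110000 → 4-byte char #3 = F0 A6 BD BF.
Leading byte 0xF0 = 11110000 matches 11110xxx → 4-byte sequence.
Byte 1: 0xF0 = 11110000, payload 000 (3 bits).
Byte 2: 0xA6 = 10100110 (10xxxxxx ✓), payload 100110.
Byte 3: 0xBD = 10111101 (10xxxxxx ✓), payload 111101.
Byte 4: 0xBF = 10111111 (10xxxxxx ✓), payload 111111.
Concatenate: 000100110111101111111 = 0x26F7F (21 bits → U+26F7F).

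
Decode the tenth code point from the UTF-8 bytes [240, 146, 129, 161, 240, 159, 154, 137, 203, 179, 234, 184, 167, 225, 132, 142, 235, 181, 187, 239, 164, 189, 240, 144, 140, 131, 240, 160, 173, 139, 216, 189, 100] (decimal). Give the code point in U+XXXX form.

U+063D

Offset 0: leading byte 0xF0 = 11110000 → 4-byte char #1 = F0 92 81 A1.
Offset 4: leading byte 0xF0 = 11110000 → 4-byte char #2 = F0 9F 9A 89.
Offset 8: leading byte 0xCB = 11001011 → 2-byte char #3 = CB B3.
Offset 10: leading byte 0xEA = 11101010 → 3-byte char #4 = EA B8 A7.
Offset 13: leading byte 0xE1 = 11100001 → 3-byte char #5 = E1 84 8E.
Offset 16: leading byte 0xEB = 11101011 → 3-byte char #6 = EB B5 BB.
Offset 19: leading byte 0xEF = 11101111 → 3-byte char #7 = EF A4 BD.
Offset 22: leading byte 0xF0 = 11110000 → 4-byte char #8 = F0 90 8C 83.
Offset 26: leading byte 0xF0 = 11110000 → 4-byte char #9 = F0 A0 AD 8B.
Offset 30: leading byte 0xD8 = 11011000 → 2-byte char #10 = D8 BD.
Leading byte 0xD8 = 11011000 matches 110xxxxx → 2-byte sequence.
Byte 1: 0xD8 = 11011000, payload 11000 (5 bits).
Byte 2: 0xBD = 10111101 (10xxxxxx ✓), payload 111101.
Concatenate: 11000111101 = 0x63D (11 bits → U+063D).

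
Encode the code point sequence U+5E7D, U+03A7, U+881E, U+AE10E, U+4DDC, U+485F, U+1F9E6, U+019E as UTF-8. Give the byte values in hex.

E5 B9 BD CE A7 E8 A0 9E F2 AE 84 8E E4 B7 9C E4 A1 9F F0 9F A7 A6 C6 9E

U+5E7D: 3-byte form → E5 B9 BD.
U+03A7: 2-byte form → CE A7.
U+881E: 3-byte form → E8 A0 9E.
U+AE10E: 4-byte form → F2 AE 84 8E.
U+4DDC: 3-byte form → E4 B7 9C.
U+485F: 3-byte form → E4 A1 9F.
U+1F9E6: 4-byte form → F0 9F A7 A6.
U+019E: 2-byte form → C6 9E.
Concatenated (24 bytes): E5 B9 BD CE A7 E8 A0 9E F2 AE 84 8E E4 B7 9C E4 A1 9F F0 9F A7 A6 C6 9E.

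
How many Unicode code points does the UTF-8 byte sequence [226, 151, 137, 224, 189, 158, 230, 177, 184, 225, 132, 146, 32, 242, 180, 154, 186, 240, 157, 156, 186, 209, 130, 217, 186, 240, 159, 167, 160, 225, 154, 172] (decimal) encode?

11

Byte at offset 0: 0xE2 = 11100010 → 3-byte char (#1). Advance 3.
Byte at offset 3: 0xE0 = 11100000 → 3-byte char (#2). Advance 3.
Byte at offset 6: 0xE6 = 11100110 → 3-byte char (#3). Advance 3.
Byte at offset 9: 0xE1 = 11100001 → 3-byte char (#4). Advance 3.
Byte at offset 12: 0x20 = 00100000 → 1-byte char (#5). Advance 1.
Byte at offset 13: 0xF2 = 11110010 → 4-byte char (#6). Advance 4.
Byte at offset 17: 0xF0 = 11110000 → 4-byte char (#7). Advance 4.
Byte at offset 21: 0xD1 = 11010001 → 2-byte char (#8). Advance 2.
Byte at offset 23: 0xD9 = 11011001 → 2-byte char (#9). Advance 2.
Byte at offset 25: 0xF0 = 11110000 → 4-byte char (#10). Advance 4.
Byte at offset 29: 0xE1 = 11100001 → 3-byte char (#11). Advance 3.
Reached end at offset 32 after 11 code points.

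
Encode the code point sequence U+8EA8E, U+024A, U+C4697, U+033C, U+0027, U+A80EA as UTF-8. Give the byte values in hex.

F2 8E AA 8E C9 8A F3 84 9A 97 CC BC 27 F2 A8 83 AA

U+8EA8E: 4-byte form → F2 8E AA 8E.
U+024A: 2-byte form → C9 8A.
U+C4697: 4-byte form → F3 84 9A 97.
U+033C: 2-byte form → CC BC.
U+0027: 1-byte form → 27.
U+A80EA: 4-byte form → F2 A8 83 AA.
Concatenated (17 bytes): F2 8E AA 8E C9 8A F3 84 9A 97 CC BC 27 F2 A8 83 AA.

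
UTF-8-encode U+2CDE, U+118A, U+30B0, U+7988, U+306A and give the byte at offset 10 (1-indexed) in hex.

1-indexed offset 10 is 0-indexed offset 9.
U+2CDE → 3-byte form E2 B3 9E at offsets 0–2.
U+118A → 3-byte form E1 86 8A at offsets 3–5.
U+30B0 → 3-byte form E3 82 B0 at offsets 6–8.
U+7988 → 3-byte form E7 A6 88 at offsets 9–11.
Offset 9 falls in char 4's range; it's byte 1 of E7 A6 88 = 0xE7.

0xE7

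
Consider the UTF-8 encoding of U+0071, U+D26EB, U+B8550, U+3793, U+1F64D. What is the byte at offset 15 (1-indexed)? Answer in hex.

0x99

1-indexed offset 15 is 0-indexed offset 14.
U+0071 → 1-byte form 71 at offsets 0–0.
U+D26EB → 4-byte form F3 92 9B AB at offsets 1–4.
U+B8550 → 4-byte form F2 B8 95 90 at offsets 5–8.
U+3793 → 3-byte form E3 9E 93 at offsets 9–11.
U+1F64D → 4-byte form F0 9F 99 8D at offsets 12–15.
Offset 14 falls in char 5's range; it's byte 3 of F0 9F 99 8D = 0x99.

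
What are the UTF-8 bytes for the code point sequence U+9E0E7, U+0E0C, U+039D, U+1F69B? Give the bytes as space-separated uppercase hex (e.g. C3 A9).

U+9E0E7: 4-byte form → F2 9E 83 A7.
U+0E0C: 3-byte form → E0 B8 8C.
U+039D: 2-byte form → CE 9D.
U+1F69B: 4-byte form → F0 9F 9A 9B.
Concatenated (13 bytes): F2 9E 83 A7 E0 B8 8C CE 9D F0 9F 9A 9B.

F2 9E 83 A7 E0 B8 8C CE 9D F0 9F 9A 9B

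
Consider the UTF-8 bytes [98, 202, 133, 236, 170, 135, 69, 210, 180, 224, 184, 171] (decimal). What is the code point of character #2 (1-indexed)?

Offset 0: leading byte 0x62 = 01100010 → 1-byte char #1 = 62.
Offset 1: leading byte 0xCA = 11001010 → 2-byte char #2 = CA 85.
Leading byte 0xCA = 11001010 matches 110xxxxx → 2-byte sequence.
Byte 1: 0xCA = 11001010, payload 01010 (5 bits).
Byte 2: 0x85 = 10000101 (10xxxxxx ✓), payload 000101.
Concatenate: 01010000101 = 0x285 (11 bits → U+0285).

U+0285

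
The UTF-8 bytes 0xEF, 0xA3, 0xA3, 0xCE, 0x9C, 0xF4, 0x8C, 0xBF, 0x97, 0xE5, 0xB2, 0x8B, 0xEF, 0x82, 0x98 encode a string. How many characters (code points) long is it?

Byte at offset 0: 0xEF = 11101111 → 3-byte char (#1). Advance 3.
Byte at offset 3: 0xCE = 11001110 → 2-byte char (#2). Advance 2.
Byte at offset 5: 0xF4 = 11110100 → 4-byte char (#3). Advance 4.
Byte at offset 9: 0xE5 = 11100101 → 3-byte char (#4). Advance 3.
Byte at offset 12: 0xEF = 11101111 → 3-byte char (#5). Advance 3.
Reached end at offset 15 after 5 code points.

5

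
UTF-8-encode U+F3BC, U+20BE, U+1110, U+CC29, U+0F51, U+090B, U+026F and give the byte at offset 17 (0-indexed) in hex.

0x8B

U+F3BC → 3-byte form EF 8E BC at offsets 0–2.
U+20BE → 3-byte form E2 82 BE at offsets 3–5.
U+1110 → 3-byte form E1 84 90 at offsets 6–8.
U+CC29 → 3-byte form EC B0 A9 at offsets 9–11.
U+0F51 → 3-byte form E0 BD 91 at offsets 12–14.
U+090B → 3-byte form E0 A4 8B at offsets 15–17.
Offset 17 falls in char 6's range; it's byte 3 of E0 A4 8B = 0x8B.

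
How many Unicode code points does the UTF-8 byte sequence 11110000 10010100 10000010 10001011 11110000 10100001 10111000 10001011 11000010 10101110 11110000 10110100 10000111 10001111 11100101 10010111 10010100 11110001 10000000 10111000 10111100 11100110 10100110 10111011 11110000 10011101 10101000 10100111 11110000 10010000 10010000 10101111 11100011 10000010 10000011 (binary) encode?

Byte at offset 0: 0xF0 = 11110000 → 4-byte char (#1). Advance 4.
Byte at offset 4: 0xF0 = 11110000 → 4-byte char (#2). Advance 4.
Byte at offset 8: 0xC2 = 11000010 → 2-byte char (#3). Advance 2.
Byte at offset 10: 0xF0 = 11110000 → 4-byte char (#4). Advance 4.
Byte at offset 14: 0xE5 = 11100101 → 3-byte char (#5). Advance 3.
Byte at offset 17: 0xF1 = 11110001 → 4-byte char (#6). Advance 4.
Byte at offset 21: 0xE6 = 11100110 → 3-byte char (#7). Advance 3.
Byte at offset 24: 0xF0 = 11110000 → 4-byte char (#8). Advance 4.
Byte at offset 28: 0xF0 = 11110000 → 4-byte char (#9). Advance 4.
Byte at offset 32: 0xE3 = 11100011 → 3-byte char (#10). Advance 3.
Reached end at offset 35 after 10 code points.

10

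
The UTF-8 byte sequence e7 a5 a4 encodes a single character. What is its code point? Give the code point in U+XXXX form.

U+7964

Leading byte 0xE7 = 11100111 matches 1110xxxx → 3-byte sequence.
Byte 1: 0xE7 = 11100111, payload 0111 (4 bits).
Byte 2: 0xA5 = 10100101 (10xxxxxx ✓), payload 100101.
Byte 3: 0xA4 = 10100100 (10xxxxxx ✓), payload 100100.
Concatenate: 0111100101100100 = 0x7964 (16 bits → U+7964).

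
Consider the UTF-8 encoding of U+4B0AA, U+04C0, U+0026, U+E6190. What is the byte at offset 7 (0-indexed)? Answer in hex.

U+4B0AA → 4-byte form F1 8B 82 AA at offsets 0–3.
U+04C0 → 2-byte form D3 80 at offsets 4–5.
U+0026 → 1-byte form 26 at offsets 6–6.
U+E6190 → 4-byte form F3 A6 86 90 at offsets 7–10.
Offset 7 falls in char 4's range; it's byte 1 of F3 A6 86 90 = 0xF3.

0xF3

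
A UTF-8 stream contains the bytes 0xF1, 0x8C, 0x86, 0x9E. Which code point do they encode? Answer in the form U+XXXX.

Leading byte 0xF1 = 11110001 matches 11110xxx → 4-byte sequence.
Byte 1: 0xF1 = 11110001, payload 001 (3 bits).
Byte 2: 0x8C = 10001100 (10xxxxxx ✓), payload 001100.
Byte 3: 0x86 = 10000110 (10xxxxxx ✓), payload 000110.
Byte 4: 0x9E = 10011110 (10xxxxxx ✓), payload 011110.
Concatenate: 001001100000110011110 = 0x4C19E (21 bits → U+4C19E).

U+4C19E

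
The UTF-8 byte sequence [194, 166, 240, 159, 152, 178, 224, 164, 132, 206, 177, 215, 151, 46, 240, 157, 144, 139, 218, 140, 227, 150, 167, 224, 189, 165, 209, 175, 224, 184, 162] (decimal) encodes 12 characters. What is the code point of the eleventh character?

U+046F

Offset 0: leading byte 0xC2 = 11000010 → 2-byte char #1 = C2 A6.
Offset 2: leading byte 0xF0 = 11110000 → 4-byte char #2 = F0 9F 98 B2.
Offset 6: leading byte 0xE0 = 11100000 → 3-byte char #3 = E0 A4 84.
Offset 9: leading byte 0xCE = 11001110 → 2-byte char #4 = CE B1.
Offset 11: leading byte 0xD7 = 11010111 → 2-byte char #5 = D7 97.
Offset 13: leading byte 0x2E = 00101110 → 1-byte char #6 = 2E.
Offset 14: leading byte 0xF0 = 11110000 → 4-byte char #7 = F0 9D 90 8B.
Offset 18: leading byte 0xDA = 11011010 → 2-byte char #8 = DA 8C.
Offset 20: leading byte 0xE3 = 11100011 → 3-byte char #9 = E3 96 A7.
Offset 23: leading byte 0xE0 = 11100000 → 3-byte char #10 = E0 BD A5.
Offset 26: leading byte 0xD1 = 11010001 → 2-byte char #11 = D1 AF.
Leading byte 0xD1 = 11010001 matches 110xxxxx → 2-byte sequence.
Byte 1: 0xD1 = 11010001, payload 10001 (5 bits).
Byte 2: 0xAF = 10101111 (10xxxxxx ✓), payload 101111.
Concatenate: 10001101111 = 0x46F (11 bits → U+046F).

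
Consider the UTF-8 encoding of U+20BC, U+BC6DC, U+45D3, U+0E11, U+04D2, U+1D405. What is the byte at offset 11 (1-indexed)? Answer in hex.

0xE0

1-indexed offset 11 is 0-indexed offset 10.
U+20BC → 3-byte form E2 82 BC at offsets 0–2.
U+BC6DC → 4-byte form F2 BC 9B 9C at offsets 3–6.
U+45D3 → 3-byte form E4 97 93 at offsets 7–9.
U+0E11 → 3-byte form E0 B8 91 at offsets 10–12.
Offset 10 falls in char 4's range; it's byte 1 of E0 B8 91 = 0xE0.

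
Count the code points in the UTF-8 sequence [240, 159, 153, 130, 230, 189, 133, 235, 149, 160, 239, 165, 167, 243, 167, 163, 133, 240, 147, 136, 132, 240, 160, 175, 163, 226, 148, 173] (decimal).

Byte at offset 0: 0xF0 = 11110000 → 4-byte char (#1). Advance 4.
Byte at offset 4: 0xE6 = 11100110 → 3-byte char (#2). Advance 3.
Byte at offset 7: 0xEB = 11101011 → 3-byte char (#3). Advance 3.
Byte at offset 10: 0xEF = 11101111 → 3-byte char (#4). Advance 3.
Byte at offset 13: 0xF3 = 11110011 → 4-byte char (#5). Advance 4.
Byte at offset 17: 0xF0 = 11110000 → 4-byte char (#6). Advance 4.
Byte at offset 21: 0xF0 = 11110000 → 4-byte char (#7). Advance 4.
Byte at offset 25: 0xE2 = 11100010 → 3-byte char (#8). Advance 3.
Reached end at offset 28 after 8 code points.

8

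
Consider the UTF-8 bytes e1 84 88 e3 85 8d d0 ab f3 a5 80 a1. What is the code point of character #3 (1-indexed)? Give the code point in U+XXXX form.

Offset 0: leading byte 0xE1 = 11100001 → 3-byte char #1 = E1 84 88.
Offset 3: leading byte 0xE3 = 11100011 → 3-byte char #2 = E3 85 8D.
Offset 6: leading byte 0xD0 = 11010000 → 2-byte char #3 = D0 AB.
Leading byte 0xD0 = 11010000 matches 110xxxxx → 2-byte sequence.
Byte 1: 0xD0 = 11010000, payload 10000 (5 bits).
Byte 2: 0xAB = 10101011 (10xxxxxx ✓), payload 101011.
Concatenate: 10000101011 = 0x42B (11 bits → U+042B).

U+042B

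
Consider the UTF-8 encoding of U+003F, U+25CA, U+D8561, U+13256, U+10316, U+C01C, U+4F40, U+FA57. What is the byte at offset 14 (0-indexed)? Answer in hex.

U+003F → 1-byte form 3F at offsets 0–0.
U+25CA → 3-byte form E2 97 8A at offsets 1–3.
U+D8561 → 4-byte form F3 98 95 A1 at offsets 4–7.
U+13256 → 4-byte form F0 93 89 96 at offsets 8–11.
U+10316 → 4-byte form F0 90 8C 96 at offsets 12–15.
Offset 14 falls in char 5's range; it's byte 3 of F0 90 8C 96 = 0x8C.

0x8C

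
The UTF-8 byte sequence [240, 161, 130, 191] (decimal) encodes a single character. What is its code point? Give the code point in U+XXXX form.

U+210BF

Leading byte 0xF0 = 11110000 matches 11110xxx → 4-byte sequence.
Byte 1: 0xF0 = 11110000, payload 000 (3 bits).
Byte 2: 0xA1 = 10100001 (10xxxxxx ✓), payload 100001.
Byte 3: 0x82 = 10000010 (10xxxxxx ✓), payload 000010.
Byte 4: 0xBF = 10111111 (10xxxxxx ✓), payload 111111.
Concatenate: 000100001000010111111 = 0x210BF (21 bits → U+210BF).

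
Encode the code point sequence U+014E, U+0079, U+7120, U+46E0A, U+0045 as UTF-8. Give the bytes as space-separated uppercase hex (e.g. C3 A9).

U+014E: 2-byte form → C5 8E.
U+0079: 1-byte form → 79.
U+7120: 3-byte form → E7 84 A0.
U+46E0A: 4-byte form → F1 86 B8 8A.
U+0045: 1-byte form → 45.
Concatenated (11 bytes): C5 8E 79 E7 84 A0 F1 86 B8 8A 45.

C5 8E 79 E7 84 A0 F1 86 B8 8A 45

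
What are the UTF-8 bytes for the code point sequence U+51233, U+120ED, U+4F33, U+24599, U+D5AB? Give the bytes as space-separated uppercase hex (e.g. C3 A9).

U+51233: 4-byte form → F1 91 88 B3.
U+120ED: 4-byte form → F0 92 83 AD.
U+4F33: 3-byte form → E4 BC B3.
U+24599: 4-byte form → F0 A4 96 99.
U+D5AB: 3-byte form → ED 96 AB.
Concatenated (18 bytes): F1 91 88 B3 F0 92 83 AD E4 BC B3 F0 A4 96 99 ED 96 AB.

F1 91 88 B3 F0 92 83 AD E4 BC B3 F0 A4 96 99 ED 96 AB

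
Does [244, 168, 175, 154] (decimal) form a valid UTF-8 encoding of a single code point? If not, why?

invalid (encodes a value above U+10FFFF)

Leading byte 0xF4 = 11110100 → 4-byte form.
Payload = 0x128BDA, which exceeds U+10FFFF, the maximum Unicode code point. (Leading bytes F5–FF, or F4 followed by ≥ 0x90, are invalid.)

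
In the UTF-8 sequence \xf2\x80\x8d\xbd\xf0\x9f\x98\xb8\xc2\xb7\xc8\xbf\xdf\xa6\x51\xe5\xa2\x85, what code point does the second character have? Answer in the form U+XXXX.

Offset 0: leading byte 0xF2 = 11110010 → 4-byte char #1 = F2 80 8D BD.
Offset 4: leading byte 0xF0 = 11110000 → 4-byte char #2 = F0 9F 98 B8.
Leading byte 0xF0 = 11110000 matches 11110xxx → 4-byte sequence.
Byte 1: 0xF0 = 11110000, payload 000 (3 bits).
Byte 2: 0x9F = 10011111 (10xxxxxx ✓), payload 011111.
Byte 3: 0x98 = 10011000 (10xxxxxx ✓), payload 011000.
Byte 4: 0xB8 = 10111000 (10xxxxxx ✓), payload 111000.
Concatenate: 000011111011000111000 = 0x1F638 (21 bits → U+1F638).

U+1F638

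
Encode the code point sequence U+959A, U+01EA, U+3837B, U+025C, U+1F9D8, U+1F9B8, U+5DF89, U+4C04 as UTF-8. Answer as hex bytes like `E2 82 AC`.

E9 96 9A C7 AA F0 B8 8D BB C9 9C F0 9F A7 98 F0 9F A6 B8 F1 9D BE 89 E4 B0 84

U+959A: 3-byte form → E9 96 9A.
U+01EA: 2-byte form → C7 AA.
U+3837B: 4-byte form → F0 B8 8D BB.
U+025C: 2-byte form → C9 9C.
U+1F9D8: 4-byte form → F0 9F A7 98.
U+1F9B8: 4-byte form → F0 9F A6 B8.
U+5DF89: 4-byte form → F1 9D BE 89.
U+4C04: 3-byte form → E4 B0 84.
Concatenated (26 bytes): E9 96 9A C7 AA F0 B8 8D BB C9 9C F0 9F A7 98 F0 9F A6 B8 F1 9D BE 89 E4 B0 84.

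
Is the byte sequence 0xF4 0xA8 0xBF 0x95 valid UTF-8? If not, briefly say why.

Leading byte 0xF4 = 11110100 → 4-byte form.
Payload = 0x128FD5, which exceeds U+10FFFF, the maximum Unicode code point. (Leading bytes F5–FF, or F4 followed by ≥ 0x90, are invalid.)

invalid (encodes a value above U+10FFFF)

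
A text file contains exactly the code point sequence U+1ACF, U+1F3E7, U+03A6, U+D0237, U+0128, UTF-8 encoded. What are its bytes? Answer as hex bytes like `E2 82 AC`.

U+1ACF: 3-byte form → E1 AB 8F.
U+1F3E7: 4-byte form → F0 9F 8F A7.
U+03A6: 2-byte form → CE A6.
U+D0237: 4-byte form → F3 90 88 B7.
U+0128: 2-byte form → C4 A8.
Concatenated (15 bytes): E1 AB 8F F0 9F 8F A7 CE A6 F3 90 88 B7 C4 A8.

E1 AB 8F F0 9F 8F A7 CE A6 F3 90 88 B7 C4 A8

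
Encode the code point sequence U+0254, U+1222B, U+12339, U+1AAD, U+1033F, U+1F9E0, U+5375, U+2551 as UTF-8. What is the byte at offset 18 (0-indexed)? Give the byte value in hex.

U+0254 → 2-byte form C9 94 at offsets 0–1.
U+1222B → 4-byte form F0 92 88 AB at offsets 2–5.
U+12339 → 4-byte form F0 92 8C B9 at offsets 6–9.
U+1AAD → 3-byte form E1 AA AD at offsets 10–12.
U+1033F → 4-byte form F0 90 8C BF at offsets 13–16.
U+1F9E0 → 4-byte form F0 9F A7 A0 at offsets 17–20.
Offset 18 falls in char 6's range; it's byte 2 of F0 9F A7 A0 = 0x9F.

0x9F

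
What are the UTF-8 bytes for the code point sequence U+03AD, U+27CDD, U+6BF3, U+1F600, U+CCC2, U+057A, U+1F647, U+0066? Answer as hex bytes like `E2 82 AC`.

CE AD F0 A7 B3 9D E6 AF B3 F0 9F 98 80 EC B3 82 D5 BA F0 9F 99 87 66

U+03AD: 2-byte form → CE AD.
U+27CDD: 4-byte form → F0 A7 B3 9D.
U+6BF3: 3-byte form → E6 AF B3.
U+1F600: 4-byte form → F0 9F 98 80.
U+CCC2: 3-byte form → EC B3 82.
U+057A: 2-byte form → D5 BA.
U+1F647: 4-byte form → F0 9F 99 87.
U+0066: 1-byte form → 66.
Concatenated (23 bytes): CE AD F0 A7 B3 9D E6 AF B3 F0 9F 98 80 EC B3 82 D5 BA F0 9F 99 87 66.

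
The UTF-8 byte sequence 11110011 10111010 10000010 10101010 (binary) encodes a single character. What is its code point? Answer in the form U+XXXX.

Leading byte 0xF3 = 11110011 matches 11110xxx → 4-byte sequence.
Byte 1: 0xF3 = 11110011, payload 011 (3 bits).
Byte 2: 0xBA = 10111010 (10xxxxxx ✓), payload 111010.
Byte 3: 0x82 = 10000010 (10xxxxxx ✓), payload 000010.
Byte 4: 0xAA = 10101010 (10xxxxxx ✓), payload 101010.
Concatenate: 011111010000010101010 = 0xFA0AA (21 bits → U+FA0AA).

U+FA0AA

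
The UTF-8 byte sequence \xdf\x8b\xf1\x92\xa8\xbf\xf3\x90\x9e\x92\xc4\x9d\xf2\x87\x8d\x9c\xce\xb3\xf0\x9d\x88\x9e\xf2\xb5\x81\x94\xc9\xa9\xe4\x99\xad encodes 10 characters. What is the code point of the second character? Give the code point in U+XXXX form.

Offset 0: leading byte 0xDF = 11011111 → 2-byte char #1 = DF 8B.
Offset 2: leading byte 0xF1 = 11110001 → 4-byte char #2 = F1 92 A8 BF.
Leading byte 0xF1 = 11110001 matches 11110xxx → 4-byte sequence.
Byte 1: 0xF1 = 11110001, payload 001 (3 bits).
Byte 2: 0x92 = 10010010 (10xxxxxx ✓), payload 010010.
Byte 3: 0xA8 = 10101000 (10xxxxxx ✓), payload 101000.
Byte 4: 0xBF = 10111111 (10xxxxxx ✓), payload 111111.
Concatenate: 001010010101000111111 = 0x52A3F (21 bits → U+52A3F).

U+52A3F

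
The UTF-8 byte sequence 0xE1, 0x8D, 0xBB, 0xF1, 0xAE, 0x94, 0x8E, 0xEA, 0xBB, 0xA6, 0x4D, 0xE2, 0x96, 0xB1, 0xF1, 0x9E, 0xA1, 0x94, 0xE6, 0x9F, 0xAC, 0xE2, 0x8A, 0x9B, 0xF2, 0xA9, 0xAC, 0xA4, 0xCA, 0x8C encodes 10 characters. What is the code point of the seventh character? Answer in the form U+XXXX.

Offset 0: leading byte 0xE1 = 11100001 → 3-byte char #1 = E1 8D BB.
Offset 3: leading byte 0xF1 = 11110001 → 4-byte char #2 = F1 AE 94 8E.
Offset 7: leading byte 0xEA = 11101010 → 3-byte char #3 = EA BB A6.
Offset 10: leading byte 0x4D = 01001101 → 1-byte char #4 = 4D.
Offset 11: leading byte 0xE2 = 11100010 → 3-byte char #5 = E2 96 B1.
Offset 14: leading byte 0xF1 = 11110001 → 4-byte char #6 = F1 9E A1 94.
Offset 18: leading byte 0xE6 = 11100110 → 3-byte char #7 = E6 9F AC.
Leading byte 0xE6 = 11100110 matches 1110xxxx → 3-byte sequence.
Byte 1: 0xE6 = 11100110, payload 0110 (4 bits).
Byte 2: 0x9F = 10011111 (10xxxxxx ✓), payload 011111.
Byte 3: 0xAC = 10101100 (10xxxxxx ✓), payload 101100.
Concatenate: 0110011111101100 = 0x67EC (16 bits → U+67EC).

U+67EC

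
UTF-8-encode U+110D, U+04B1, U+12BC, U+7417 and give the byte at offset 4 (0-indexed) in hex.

0xB1

U+110D → 3-byte form E1 84 8D at offsets 0–2.
U+04B1 → 2-byte form D2 B1 at offsets 3–4.
Offset 4 falls in char 2's range; it's byte 2 of D2 B1 = 0xB1.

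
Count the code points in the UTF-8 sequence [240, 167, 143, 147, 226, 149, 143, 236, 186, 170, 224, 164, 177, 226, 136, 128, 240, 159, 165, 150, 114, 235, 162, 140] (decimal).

8

Byte at offset 0: 0xF0 = 11110000 → 4-byte char (#1). Advance 4.
Byte at offset 4: 0xE2 = 11100010 → 3-byte char (#2). Advance 3.
Byte at offset 7: 0xEC = 11101100 → 3-byte char (#3). Advance 3.
Byte at offset 10: 0xE0 = 11100000 → 3-byte char (#4). Advance 3.
Byte at offset 13: 0xE2 = 11100010 → 3-byte char (#5). Advance 3.
Byte at offset 16: 0xF0 = 11110000 → 4-byte char (#6). Advance 4.
Byte at offset 20: 0x72 = 01110010 → 1-byte char (#7). Advance 1.
Byte at offset 21: 0xEB = 11101011 → 3-byte char (#8). Advance 3.
Reached end at offset 24 after 8 code points.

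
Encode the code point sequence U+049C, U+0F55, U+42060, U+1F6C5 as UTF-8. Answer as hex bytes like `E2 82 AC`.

U+049C: 2-byte form → D2 9C.
U+0F55: 3-byte form → E0 BD 95.
U+42060: 4-byte form → F1 82 81 A0.
U+1F6C5: 4-byte form → F0 9F 9B 85.
Concatenated (13 bytes): D2 9C E0 BD 95 F1 82 81 A0 F0 9F 9B 85.

D2 9C E0 BD 95 F1 82 81 A0 F0 9F 9B 85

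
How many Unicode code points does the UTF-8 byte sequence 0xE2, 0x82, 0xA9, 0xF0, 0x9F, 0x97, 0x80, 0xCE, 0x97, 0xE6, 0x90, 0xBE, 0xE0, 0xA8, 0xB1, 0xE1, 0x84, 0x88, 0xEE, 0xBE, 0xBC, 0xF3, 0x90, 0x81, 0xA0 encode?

Byte at offset 0: 0xE2 = 11100010 → 3-byte char (#1). Advance 3.
Byte at offset 3: 0xF0 = 11110000 → 4-byte char (#2). Advance 4.
Byte at offset 7: 0xCE = 11001110 → 2-byte char (#3). Advance 2.
Byte at offset 9: 0xE6 = 11100110 → 3-byte char (#4). Advance 3.
Byte at offset 12: 0xE0 = 11100000 → 3-byte char (#5). Advance 3.
Byte at offset 15: 0xE1 = 11100001 → 3-byte char (#6). Advance 3.
Byte at offset 18: 0xEE = 11101110 → 3-byte char (#7). Advance 3.
Byte at offset 21: 0xF3 = 11110011 → 4-byte char (#8). Advance 4.
Reached end at offset 25 after 8 code points.

8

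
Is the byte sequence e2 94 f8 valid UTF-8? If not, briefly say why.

invalid (non-continuation byte where continuation expected)

Leading byte 0xE2 = 11100010 → 3-byte form.
Byte 3 is 0xF8 = 11111000, which is not 10xxxxxx — expected a continuation byte.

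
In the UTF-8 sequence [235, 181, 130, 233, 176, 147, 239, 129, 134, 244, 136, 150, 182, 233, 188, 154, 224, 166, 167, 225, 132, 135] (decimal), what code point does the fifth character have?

Offset 0: leading byte 0xEB = 11101011 → 3-byte char #1 = EB B5 82.
Offset 3: leading byte 0xE9 = 11101001 → 3-byte char #2 = E9 B0 93.
Offset 6: leading byte 0xEF = 11101111 → 3-byte char #3 = EF 81 86.
Offset 9: leading byte 0xF4 = 11110100 → 4-byte char #4 = F4 88 96 B6.
Offset 13: leading byte 0xE9 = 11101001 → 3-byte char #5 = E9 BC 9A.
Leading byte 0xE9 = 11101001 matches 1110xxxx → 3-byte sequence.
Byte 1: 0xE9 = 11101001, payload 1001 (4 bits).
Byte 2: 0xBC = 10111100 (10xxxxxx ✓), payload 111100.
Byte 3: 0x9A = 10011010 (10xxxxxx ✓), payload 011010.
Concatenate: 1001111100011010 = 0x9F1A (16 bits → U+9F1A).

U+9F1A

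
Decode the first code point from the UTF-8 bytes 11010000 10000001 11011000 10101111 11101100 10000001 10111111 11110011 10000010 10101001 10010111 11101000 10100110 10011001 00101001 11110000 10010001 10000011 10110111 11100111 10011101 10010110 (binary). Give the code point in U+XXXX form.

Offset 0: leading byte 0xD0 = 11010000 → 2-byte char #1 = D0 81.
Leading byte 0xD0 = 11010000 matches 110xxxxx → 2-byte sequence.
Byte 1: 0xD0 = 11010000, payload 10000 (5 bits).
Byte 2: 0x81 = 10000001 (10xxxxxx ✓), payload 000001.
Concatenate: 10000000001 = 0x401 (11 bits → U+0401).

U+0401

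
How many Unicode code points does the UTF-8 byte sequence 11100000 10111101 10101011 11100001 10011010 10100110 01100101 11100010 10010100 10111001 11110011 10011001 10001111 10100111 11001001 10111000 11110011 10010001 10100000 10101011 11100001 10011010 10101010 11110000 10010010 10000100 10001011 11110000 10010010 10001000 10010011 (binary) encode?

Byte at offset 0: 0xE0 = 11100000 → 3-byte char (#1). Advance 3.
Byte at offset 3: 0xE1 = 11100001 → 3-byte char (#2). Advance 3.
Byte at offset 6: 0x65 = 01100101 → 1-byte char (#3). Advance 1.
Byte at offset 7: 0xE2 = 11100010 → 3-byte char (#4). Advance 3.
Byte at offset 10: 0xF3 = 11110011 → 4-byte char (#5). Advance 4.
Byte at offset 14: 0xC9 = 11001001 → 2-byte char (#6). Advance 2.
Byte at offset 16: 0xF3 = 11110011 → 4-byte char (#7). Advance 4.
Byte at offset 20: 0xE1 = 11100001 → 3-byte char (#8). Advance 3.
Byte at offset 23: 0xF0 = 11110000 → 4-byte char (#9). Advance 4.
Byte at offset 27: 0xF0 = 11110000 → 4-byte char (#10). Advance 4.
Reached end at offset 31 after 10 code points.

10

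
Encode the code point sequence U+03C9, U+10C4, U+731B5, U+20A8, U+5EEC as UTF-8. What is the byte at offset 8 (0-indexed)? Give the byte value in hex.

0xB5

U+03C9 → 2-byte form CF 89 at offsets 0–1.
U+10C4 → 3-byte form E1 83 84 at offsets 2–4.
U+731B5 → 4-byte form F1 B3 86 B5 at offsets 5–8.
Offset 8 falls in char 3's range; it's byte 4 of F1 B3 86 B5 = 0xB5.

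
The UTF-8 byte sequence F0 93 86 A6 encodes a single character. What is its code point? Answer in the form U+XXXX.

Leading byte 0xF0 = 11110000 matches 11110xxx → 4-byte sequence.
Byte 1: 0xF0 = 11110000, payload 000 (3 bits).
Byte 2: 0x93 = 10010011 (10xxxxxx ✓), payload 010011.
Byte 3: 0x86 = 10000110 (10xxxxxx ✓), payload 000110.
Byte 4: 0xA6 = 10100110 (10xxxxxx ✓), payload 100110.
Concatenate: 000010011000110100110 = 0x131A6 (21 bits → U+131A6).

U+131A6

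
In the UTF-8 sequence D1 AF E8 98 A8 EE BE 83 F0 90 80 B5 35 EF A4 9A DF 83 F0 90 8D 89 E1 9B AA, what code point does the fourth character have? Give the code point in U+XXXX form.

Offset 0: leading byte 0xD1 = 11010001 → 2-byte char #1 = D1 AF.
Offset 2: leading byte 0xE8 = 11101000 → 3-byte char #2 = E8 98 A8.
Offset 5: leading byte 0xEE = 11101110 → 3-byte char #3 = EE BE 83.
Offset 8: leading byte 0xF0 = 11110000 → 4-byte char #4 = F0 90 80 B5.
Leading byte 0xF0 = 11110000 matches 11110xxx → 4-byte sequence.
Byte 1: 0xF0 = 11110000, payload 000 (3 bits).
Byte 2: 0x90 = 10010000 (10xxxxxx ✓), payload 010000.
Byte 3: 0x80 = 10000000 (10xxxxxx ✓), payload 000000.
Byte 4: 0xB5 = 10110101 (10xxxxxx ✓), payload 110101.
Concatenate: 000010000000000110101 = 0x10035 (21 bits → U+10035).

U+10035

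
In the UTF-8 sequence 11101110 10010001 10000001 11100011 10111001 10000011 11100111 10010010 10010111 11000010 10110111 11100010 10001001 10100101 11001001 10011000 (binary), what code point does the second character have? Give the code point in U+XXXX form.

U+3E43

Offset 0: leading byte 0xEE = 11101110 → 3-byte char #1 = EE 91 81.
Offset 3: leading byte 0xE3 = 11100011 → 3-byte char #2 = E3 B9 83.
Leading byte 0xE3 = 11100011 matches 1110xxxx → 3-byte sequence.
Byte 1: 0xE3 = 11100011, payload 0011 (4 bits).
Byte 2: 0xB9 = 10111001 (10xxxxxx ✓), payload 111001.
Byte 3: 0x83 = 10000011 (10xxxxxx ✓), payload 000011.
Concatenate: 0011111001000011 = 0x3E43 (16 bits → U+3E43).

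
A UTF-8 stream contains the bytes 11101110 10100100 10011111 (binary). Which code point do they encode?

Leading byte 0xEE = 11101110 matches 1110xxxx → 3-byte sequence.
Byte 1: 0xEE = 11101110, payload 1110 (4 bits).
Byte 2: 0xA4 = 10100100 (10xxxxxx ✓), payload 100100.
Byte 3: 0x9F = 10011111 (10xxxxxx ✓), payload 011111.
Concatenate: 1110100100011111 = 0xE91F (16 bits → U+E91F).

U+E91F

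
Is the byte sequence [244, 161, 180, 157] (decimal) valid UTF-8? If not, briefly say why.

Leading byte 0xF4 = 11110100 → 4-byte form.
Payload = 0x121D1D, which exceeds U+10FFFF, the maximum Unicode code point. (Leading bytes F5–FF, or F4 followed by ≥ 0x90, are invalid.)

invalid (encodes a value above U+10FFFF)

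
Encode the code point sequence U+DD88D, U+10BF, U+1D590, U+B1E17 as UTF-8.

F3 9D A2 8D E1 82 BF F0 9D 96 90 F2 B1 B8 97

U+DD88D: 4-byte form → F3 9D A2 8D.
U+10BF: 3-byte form → E1 82 BF.
U+1D590: 4-byte form → F0 9D 96 90.
U+B1E17: 4-byte form → F2 B1 B8 97.
Concatenated (15 bytes): F3 9D A2 8D E1 82 BF F0 9D 96 90 F2 B1 B8 97.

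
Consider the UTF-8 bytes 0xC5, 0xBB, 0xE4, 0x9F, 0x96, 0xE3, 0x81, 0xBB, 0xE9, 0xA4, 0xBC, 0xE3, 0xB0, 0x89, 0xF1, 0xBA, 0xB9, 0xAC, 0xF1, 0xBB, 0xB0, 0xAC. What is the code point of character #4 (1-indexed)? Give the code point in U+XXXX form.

U+993C

Offset 0: leading byte 0xC5 = 11000101 → 2-byte char #1 = C5 BB.
Offset 2: leading byte 0xE4 = 11100100 → 3-byte char #2 = E4 9F 96.
Offset 5: leading byte 0xE3 = 11100011 → 3-byte char #3 = E3 81 BB.
Offset 8: leading byte 0xE9 = 11101001 → 3-byte char #4 = E9 A4 BC.
Leading byte 0xE9 = 11101001 matches 1110xxxx → 3-byte sequence.
Byte 1: 0xE9 = 11101001, payload 1001 (4 bits).
Byte 2: 0xA4 = 10100100 (10xxxxxx ✓), payload 100100.
Byte 3: 0xBC = 10111100 (10xxxxxx ✓), payload 111100.
Concatenate: 1001100100111100 = 0x993C (16 bits → U+993C).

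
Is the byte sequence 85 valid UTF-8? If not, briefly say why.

invalid (continuation byte with no leading byte)

Byte 0x85 = 10000101 has the form 10xxxxxx — a continuation byte — but there is no preceding leading byte.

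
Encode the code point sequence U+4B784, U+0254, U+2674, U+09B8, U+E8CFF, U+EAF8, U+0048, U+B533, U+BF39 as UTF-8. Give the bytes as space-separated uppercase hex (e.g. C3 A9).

U+4B784: 4-byte form → F1 8B 9E 84.
U+0254: 2-byte form → C9 94.
U+2674: 3-byte form → E2 99 B4.
U+09B8: 3-byte form → E0 A6 B8.
U+E8CFF: 4-byte form → F3 A8 B3 BF.
U+EAF8: 3-byte form → EE AB B8.
U+0048: 1-byte form → 48.
U+B533: 3-byte form → EB 94 B3.
U+BF39: 3-byte form → EB BC B9.
Concatenated (26 bytes): F1 8B 9E 84 C9 94 E2 99 B4 E0 A6 B8 F3 A8 B3 BF EE AB B8 48 EB 94 B3 EB BC B9.

F1 8B 9E 84 C9 94 E2 99 B4 E0 A6 B8 F3 A8 B3 BF EE AB B8 48 EB 94 B3 EB BC B9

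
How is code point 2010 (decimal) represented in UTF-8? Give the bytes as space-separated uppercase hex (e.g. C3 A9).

U+07DA = 0x7DA = 2010 decimal. In range U+0080–U+07FF → 2-byte form: 110xxxxx 10xxxxxx.
Binary (11 bits): 11111011010.
Split 5+6: 11111 | 011010.
Byte 1: 11011111 = 0xDF.
Byte 2: 10011010 = 0x9A.

DF 9A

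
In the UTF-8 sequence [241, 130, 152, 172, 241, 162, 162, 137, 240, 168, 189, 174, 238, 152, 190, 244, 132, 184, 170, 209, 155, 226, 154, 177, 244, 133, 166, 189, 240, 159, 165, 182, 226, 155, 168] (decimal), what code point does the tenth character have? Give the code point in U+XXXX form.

U+26E8

Offset 0: leading byte 0xF1 = 11110001 → 4-byte char #1 = F1 82 98 AC.
Offset 4: leading byte 0xF1 = 11110001 → 4-byte char #2 = F1 A2 A2 89.
Offset 8: leading byte 0xF0 = 11110000 → 4-byte char #3 = F0 A8 BD AE.
Offset 12: leading byte 0xEE = 11101110 → 3-byte char #4 = EE 98 BE.
Offset 15: leading byte 0xF4 = 11110100 → 4-byte char #5 = F4 84 B8 AA.
Offset 19: leading byte 0xD1 = 11010001 → 2-byte char #6 = D1 9B.
Offset 21: leading byte 0xE2 = 11100010 → 3-byte char #7 = E2 9A B1.
Offset 24: leading byte 0xF4 = 11110100 → 4-byte char #8 = F4 85 A6 BD.
Offset 28: leading byte 0xF0 = 11110000 → 4-byte char #9 = F0 9F A5 B6.
Offset 32: leading byte 0xE2 = 11100010 → 3-byte char #10 = E2 9B A8.
Leading byte 0xE2 = 11100010 matches 1110xxxx → 3-byte sequence.
Byte 1: 0xE2 = 11100010, payload 0010 (4 bits).
Byte 2: 0x9B = 10011011 (10xxxxxx ✓), payload 011011.
Byte 3: 0xA8 = 10101000 (10xxxxxx ✓), payload 101000.
Concatenate: 0010011011101000 = 0x26E8 (16 bits → U+26E8).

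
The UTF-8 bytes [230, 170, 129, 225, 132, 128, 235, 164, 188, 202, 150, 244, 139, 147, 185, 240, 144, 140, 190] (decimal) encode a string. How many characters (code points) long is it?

6

Byte at offset 0: 0xE6 = 11100110 → 3-byte char (#1). Advance 3.
Byte at offset 3: 0xE1 = 11100001 → 3-byte char (#2). Advance 3.
Byte at offset 6: 0xEB = 11101011 → 3-byte char (#3). Advance 3.
Byte at offset 9: 0xCA = 11001010 → 2-byte char (#4). Advance 2.
Byte at offset 11: 0xF4 = 11110100 → 4-byte char (#5). Advance 4.
Byte at offset 15: 0xF0 = 11110000 → 4-byte char (#6). Advance 4.
Reached end at offset 19 after 6 code points.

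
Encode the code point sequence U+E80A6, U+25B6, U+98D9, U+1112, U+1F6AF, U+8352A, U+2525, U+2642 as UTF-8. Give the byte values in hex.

U+E80A6: 4-byte form → F3 A8 82 A6.
U+25B6: 3-byte form → E2 96 B6.
U+98D9: 3-byte form → E9 A3 99.
U+1112: 3-byte form → E1 84 92.
U+1F6AF: 4-byte form → F0 9F 9A AF.
U+8352A: 4-byte form → F2 83 94 AA.
U+2525: 3-byte form → E2 94 A5.
U+2642: 3-byte form → E2 99 82.
Concatenated (27 bytes): F3 A8 82 A6 E2 96 B6 E9 A3 99 E1 84 92 F0 9F 9A AF F2 83 94 AA E2 94 A5 E2 99 82.

F3 A8 82 A6 E2 96 B6 E9 A3 99 E1 84 92 F0 9F 9A AF F2 83 94 AA E2 94 A5 E2 99 82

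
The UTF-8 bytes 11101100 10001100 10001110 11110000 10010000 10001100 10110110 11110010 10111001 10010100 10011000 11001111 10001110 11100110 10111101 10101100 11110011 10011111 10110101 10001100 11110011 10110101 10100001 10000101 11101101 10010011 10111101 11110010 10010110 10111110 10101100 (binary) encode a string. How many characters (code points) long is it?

Byte at offset 0: 0xEC = 11101100 → 3-byte char (#1). Advance 3.
Byte at offset 3: 0xF0 = 11110000 → 4-byte char (#2). Advance 4.
Byte at offset 7: 0xF2 = 11110010 → 4-byte char (#3). Advance 4.
Byte at offset 11: 0xCF = 11001111 → 2-byte char (#4). Advance 2.
Byte at offset 13: 0xE6 = 11100110 → 3-byte char (#5). Advance 3.
Byte at offset 16: 0xF3 = 11110011 → 4-byte char (#6). Advance 4.
Byte at offset 20: 0xF3 = 11110011 → 4-byte char (#7). Advance 4.
Byte at offset 24: 0xED = 11101101 → 3-byte char (#8). Advance 3.
Byte at offset 27: 0xF2 = 11110010 → 4-byte char (#9). Advance 4.
Reached end at offset 31 after 9 code points.

9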